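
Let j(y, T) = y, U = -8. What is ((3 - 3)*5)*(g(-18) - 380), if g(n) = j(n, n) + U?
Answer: 0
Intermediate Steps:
g(n) = -8 + n (g(n) = n - 8 = -8 + n)
((3 - 3)*5)*(g(-18) - 380) = ((3 - 3)*5)*((-8 - 18) - 380) = (0*5)*(-26 - 380) = 0*(-406) = 0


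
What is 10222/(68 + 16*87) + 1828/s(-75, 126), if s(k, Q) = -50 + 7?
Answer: -1114667/31390 ≈ -35.510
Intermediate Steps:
s(k, Q) = -43
10222/(68 + 16*87) + 1828/s(-75, 126) = 10222/(68 + 16*87) + 1828/(-43) = 10222/(68 + 1392) + 1828*(-1/43) = 10222/1460 - 1828/43 = 10222*(1/1460) - 1828/43 = 5111/730 - 1828/43 = -1114667/31390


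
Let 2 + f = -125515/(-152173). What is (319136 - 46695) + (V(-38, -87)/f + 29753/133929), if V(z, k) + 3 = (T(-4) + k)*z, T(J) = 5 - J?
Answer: 6464799965803265/23950656999 ≈ 2.6992e+5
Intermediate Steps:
V(z, k) = -3 + z*(9 + k) (V(z, k) = -3 + ((5 - 1*(-4)) + k)*z = -3 + ((5 + 4) + k)*z = -3 + (9 + k)*z = -3 + z*(9 + k))
f = -178831/152173 (f = -2 - 125515/(-152173) = -2 - 125515*(-1/152173) = -2 + 125515/152173 = -178831/152173 ≈ -1.1752)
(319136 - 46695) + (V(-38, -87)/f + 29753/133929) = (319136 - 46695) + ((-3 + 9*(-38) - 87*(-38))/(-178831/152173) + 29753/133929) = 272441 + ((-3 - 342 + 3306)*(-152173/178831) + 29753*(1/133929)) = 272441 + (2961*(-152173/178831) + 29753/133929) = 272441 + (-450584253/178831 + 29753/133929) = 272441 - 60340977661294/23950656999 = 6464799965803265/23950656999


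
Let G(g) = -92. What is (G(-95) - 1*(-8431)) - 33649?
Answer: -25310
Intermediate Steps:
(G(-95) - 1*(-8431)) - 33649 = (-92 - 1*(-8431)) - 33649 = (-92 + 8431) - 33649 = 8339 - 33649 = -25310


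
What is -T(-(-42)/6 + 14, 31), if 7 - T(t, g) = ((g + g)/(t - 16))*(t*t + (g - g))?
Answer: 27307/5 ≈ 5461.4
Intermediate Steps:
T(t, g) = 7 - 2*g*t²/(-16 + t) (T(t, g) = 7 - (g + g)/(t - 16)*(t*t + (g - g)) = 7 - (2*g)/(-16 + t)*(t² + 0) = 7 - 2*g/(-16 + t)*t² = 7 - 2*g*t²/(-16 + t))
-T(-(-42)/6 + 14, 31) = -(-112 + 7*(-(-42)/6 + 14) - 2*31*(-(-42)/6 + 14)²)/(-16 + (-(-42)/6 + 14)) = -(-112 + 7*(-3*(-7/3) + 14) - 2*31*(-3*(-7/3) + 14)²)/(-16 + (-3*(-7/3) + 14)) = -(-112 + 7*(7 + 14) - 2*31*(7 + 14)²)/(-16 + (7 + 14)) = -(-112 + 7*21 - 2*31*21²)/(-16 + 21) = -(-112 + 147 - 2*31*441)/5 = -(-112 + 147 - 27342)/5 = -(-27307)/5 = -1*(-27307/5) = 27307/5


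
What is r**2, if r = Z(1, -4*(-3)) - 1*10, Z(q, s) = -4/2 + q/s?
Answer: 20449/144 ≈ 142.01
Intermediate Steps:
Z(q, s) = -2 + q/s (Z(q, s) = -4*1/2 + q/s = -2 + q/s)
r = -143/12 (r = (-2 + 1/(-4*(-3))) - 1*10 = (-2 + 1/12) - 10 = -23/12 - 10 = -143/12 ≈ -11.917)
r**2 = (-143/12)**2 = 20449/144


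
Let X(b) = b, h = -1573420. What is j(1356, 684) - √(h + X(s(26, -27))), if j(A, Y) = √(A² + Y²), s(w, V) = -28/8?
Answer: 12*√16018 - 11*I*√52014/2 ≈ 1518.7 - 1254.4*I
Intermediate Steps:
s(w, V) = -7/2 (s(w, V) = -28*⅛ = -7/2)
j(1356, 684) - √(h + X(s(26, -27))) = √(1356² + 684²) - √(-1573420 - 7/2) = √(1838736 + 467856) - √(-3146847/2) = √2306592 - 11*I*√52014/2 = 12*√16018 - 11*I*√52014/2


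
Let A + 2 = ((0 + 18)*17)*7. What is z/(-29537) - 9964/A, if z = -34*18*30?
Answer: -63754067/15802295 ≈ -4.0345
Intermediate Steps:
A = 2140 (A = -2 + ((0 + 18)*17)*7 = -2 + (18*17)*7 = -2 + 306*7 = -2 + 2142 = 2140)
z = -18360 (z = -612*30 = -18360)
z/(-29537) - 9964/A = -18360/(-29537) - 9964/2140 = -18360*(-1/29537) - 9964*1/2140 = 18360/29537 - 2491/535 = -63754067/15802295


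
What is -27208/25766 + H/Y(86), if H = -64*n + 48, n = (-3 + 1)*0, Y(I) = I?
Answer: -275780/553969 ≈ -0.49783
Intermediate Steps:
n = 0 (n = -2*0 = 0)
H = 48 (H = -64*0 + 48 = 0 + 48 = 48)
-27208/25766 + H/Y(86) = -27208/25766 + 48/86 = -27208*1/25766 + 48*(1/86) = -13604/12883 + 24/43 = -275780/553969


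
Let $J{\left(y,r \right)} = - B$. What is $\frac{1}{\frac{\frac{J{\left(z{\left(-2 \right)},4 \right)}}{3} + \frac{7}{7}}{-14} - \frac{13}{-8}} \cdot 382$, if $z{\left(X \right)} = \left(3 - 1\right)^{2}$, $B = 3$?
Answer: $\frac{3056}{13} \approx 235.08$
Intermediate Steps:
$z{\left(X \right)} = 4$ ($z{\left(X \right)} = 2^{2} = 4$)
$J{\left(y,r \right)} = -3$ ($J{\left(y,r \right)} = \left(-1\right) 3 = -3$)
$\frac{1}{\frac{\frac{J{\left(z{\left(-2 \right)},4 \right)}}{3} + \frac{7}{7}}{-14} - \frac{13}{-8}} \cdot 382 = \frac{1}{\frac{- \frac{3}{3} + \frac{7}{7}}{-14} - \frac{13}{-8}} \cdot 382 = \frac{1}{\left(\left(-3\right) \frac{1}{3} + 7 \cdot \frac{1}{7}\right) \left(- \frac{1}{14}\right) - - \frac{13}{8}} \cdot 382 = \frac{1}{\left(-1 + 1\right) \left(- \frac{1}{14}\right) + \frac{13}{8}} \cdot 382 = \frac{1}{0 \left(- \frac{1}{14}\right) + \frac{13}{8}} \cdot 382 = \frac{1}{0 + \frac{13}{8}} \cdot 382 = \frac{1}{\frac{13}{8}} \cdot 382 = \frac{8}{13} \cdot 382 = \frac{3056}{13}$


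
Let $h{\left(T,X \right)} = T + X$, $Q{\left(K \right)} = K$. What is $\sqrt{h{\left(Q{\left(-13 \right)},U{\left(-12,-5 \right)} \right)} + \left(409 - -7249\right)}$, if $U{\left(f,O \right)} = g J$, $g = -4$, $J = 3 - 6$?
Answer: $\sqrt{7657} \approx 87.504$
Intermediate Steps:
$J = -3$ ($J = 3 - 6 = -3$)
$U{\left(f,O \right)} = 12$ ($U{\left(f,O \right)} = \left(-4\right) \left(-3\right) = 12$)
$\sqrt{h{\left(Q{\left(-13 \right)},U{\left(-12,-5 \right)} \right)} + \left(409 - -7249\right)} = \sqrt{\left(-13 + 12\right) + \left(409 - -7249\right)} = \sqrt{-1 + \left(409 + 7249\right)} = \sqrt{-1 + 7658} = \sqrt{7657}$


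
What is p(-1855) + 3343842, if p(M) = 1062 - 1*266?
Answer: 3344638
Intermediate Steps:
p(M) = 796 (p(M) = 1062 - 266 = 796)
p(-1855) + 3343842 = 796 + 3343842 = 3344638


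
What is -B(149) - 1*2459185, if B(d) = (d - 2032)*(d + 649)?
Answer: -956551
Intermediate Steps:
B(d) = (-2032 + d)*(649 + d)
-B(149) - 1*2459185 = -(-1318768 + 149**2 - 1383*149) - 1*2459185 = -(-1318768 + 22201 - 206067) - 2459185 = -1*(-1502634) - 2459185 = 1502634 - 2459185 = -956551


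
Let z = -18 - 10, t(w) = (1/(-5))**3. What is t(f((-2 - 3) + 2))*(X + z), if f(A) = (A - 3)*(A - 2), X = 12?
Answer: 16/125 ≈ 0.12800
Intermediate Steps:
f(A) = (-3 + A)*(-2 + A)
t(w) = -1/125 (t(w) = (-1/5)**3 = -1/125)
z = -28
t(f((-2 - 3) + 2))*(X + z) = -(12 - 28)/125 = -1/125*(-16) = 16/125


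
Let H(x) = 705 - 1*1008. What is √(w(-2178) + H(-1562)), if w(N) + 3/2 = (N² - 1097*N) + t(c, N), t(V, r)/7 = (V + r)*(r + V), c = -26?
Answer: √164543830/2 ≈ 6413.7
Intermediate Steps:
H(x) = -303 (H(x) = 705 - 1008 = -303)
t(V, r) = 7*(V + r)² (t(V, r) = 7*((V + r)*(r + V)) = 7*((V + r)*(V + r)) = 7*(V + r)²)
w(N) = -3/2 + N² - 1097*N + 7*(-26 + N)² (w(N) = -3/2 + ((N² - 1097*N) + 7*(-26 + N)²) = -3/2 + (N² - 1097*N + 7*(-26 + N)²) = -3/2 + N² - 1097*N + 7*(-26 + N)²)
√(w(-2178) + H(-1562)) = √((9461/2 - 1461*(-2178) + 8*(-2178)²) - 303) = √((9461/2 + 3182058 + 8*4743684) - 303) = √((9461/2 + 3182058 + 37949472) - 303) = √(82272521/2 - 303) = √(82271915/2) = √164543830/2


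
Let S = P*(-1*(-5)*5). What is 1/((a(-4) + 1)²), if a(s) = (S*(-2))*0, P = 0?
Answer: 1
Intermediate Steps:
S = 0 (S = 0*(-1*(-5)*5) = 0*(5*5) = 0*25 = 0)
a(s) = 0 (a(s) = (0*(-2))*0 = 0*0 = 0)
1/((a(-4) + 1)²) = 1/((0 + 1)²) = 1/(1²) = 1/1 = 1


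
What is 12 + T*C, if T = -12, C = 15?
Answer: -168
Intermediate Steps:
12 + T*C = 12 - 12*15 = 12 - 180 = -168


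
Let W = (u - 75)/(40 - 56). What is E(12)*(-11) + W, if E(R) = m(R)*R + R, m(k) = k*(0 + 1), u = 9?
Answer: -13695/8 ≈ -1711.9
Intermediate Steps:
m(k) = k (m(k) = k*1 = k)
W = 33/8 (W = (9 - 75)/(40 - 56) = -66/(-16) = -66*(-1/16) = 33/8 ≈ 4.1250)
E(R) = R + R² (E(R) = R*R + R = R² + R = R + R²)
E(12)*(-11) + W = (12*(1 + 12))*(-11) + 33/8 = (12*13)*(-11) + 33/8 = 156*(-11) + 33/8 = -1716 + 33/8 = -13695/8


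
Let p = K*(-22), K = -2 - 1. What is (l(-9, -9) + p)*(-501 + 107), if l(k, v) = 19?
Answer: -33490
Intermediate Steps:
K = -3 (K = -2 - 1*1 = -2 - 1 = -3)
p = 66 (p = -3*(-22) = 66)
(l(-9, -9) + p)*(-501 + 107) = (19 + 66)*(-501 + 107) = 85*(-394) = -33490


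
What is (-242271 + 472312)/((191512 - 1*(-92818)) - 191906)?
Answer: 230041/92424 ≈ 2.4890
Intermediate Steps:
(-242271 + 472312)/((191512 - 1*(-92818)) - 191906) = 230041/((191512 + 92818) - 191906) = 230041/(284330 - 191906) = 230041/92424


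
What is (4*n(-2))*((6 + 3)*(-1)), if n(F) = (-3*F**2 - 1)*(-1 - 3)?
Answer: -1872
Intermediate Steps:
n(F) = 4 + 12*F**2 (n(F) = (-1 - 3*F**2)*(-4) = 4 + 12*F**2)
(4*n(-2))*((6 + 3)*(-1)) = (4*(4 + 12*(-2)**2))*((6 + 3)*(-1)) = (4*(4 + 12*4))*(9*(-1)) = (4*(4 + 48))*(-9) = (4*52)*(-9) = 208*(-9) = -1872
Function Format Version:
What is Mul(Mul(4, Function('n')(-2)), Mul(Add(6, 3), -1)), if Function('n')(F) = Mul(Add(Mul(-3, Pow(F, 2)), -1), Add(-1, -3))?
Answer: -1872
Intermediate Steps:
Function('n')(F) = Add(4, Mul(12, Pow(F, 2))) (Function('n')(F) = Mul(Add(-1, Mul(-3, Pow(F, 2))), -4) = Add(4, Mul(12, Pow(F, 2))))
Mul(Mul(4, Function('n')(-2)), Mul(Add(6, 3), -1)) = Mul(Mul(4, Add(4, Mul(12, Pow(-2, 2)))), Mul(Add(6, 3), -1)) = Mul(Mul(4, Add(4, Mul(12, 4))), Mul(9, -1)) = Mul(Mul(4, Add(4, 48)), -9) = Mul(Mul(4, 52), -9) = Mul(208, -9) = -1872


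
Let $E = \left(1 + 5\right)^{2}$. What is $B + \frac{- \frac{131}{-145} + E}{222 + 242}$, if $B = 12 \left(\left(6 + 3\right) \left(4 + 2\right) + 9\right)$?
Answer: $\frac{50869031}{67280} \approx 756.08$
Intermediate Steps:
$E = 36$ ($E = 6^{2} = 36$)
$B = 756$ ($B = 12 \left(9 \cdot 6 + 9\right) = 12 \left(54 + 9\right) = 12 \cdot 63 = 756$)
$B + \frac{- \frac{131}{-145} + E}{222 + 242} = 756 + \frac{- \frac{131}{-145} + 36}{222 + 242} = 756 + \frac{\left(-131\right) \left(- \frac{1}{145}\right) + 36}{464} = 756 + \left(\frac{131}{145} + 36\right) \frac{1}{464} = 756 + \frac{5351}{145} \cdot \frac{1}{464} = 756 + \frac{5351}{67280} = \frac{50869031}{67280}$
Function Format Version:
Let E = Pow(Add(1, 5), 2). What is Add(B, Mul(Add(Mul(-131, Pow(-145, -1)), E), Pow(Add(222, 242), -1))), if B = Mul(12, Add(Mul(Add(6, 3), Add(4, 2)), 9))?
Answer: Rational(50869031, 67280) ≈ 756.08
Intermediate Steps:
E = 36 (E = Pow(6, 2) = 36)
B = 756 (B = Mul(12, Add(Mul(9, 6), 9)) = Mul(12, Add(54, 9)) = Mul(12, 63) = 756)
Add(B, Mul(Add(Mul(-131, Pow(-145, -1)), E), Pow(Add(222, 242), -1))) = Add(756, Mul(Add(Mul(-131, Pow(-145, -1)), 36), Pow(Add(222, 242), -1))) = Add(756, Mul(Add(Mul(-131, Rational(-1, 145)), 36), Pow(464, -1))) = Add(756, Mul(Add(Rational(131, 145), 36), Rational(1, 464))) = Add(756, Mul(Rational(5351, 145), Rational(1, 464))) = Add(756, Rational(5351, 67280)) = Rational(50869031, 67280)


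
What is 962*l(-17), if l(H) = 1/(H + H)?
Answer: -481/17 ≈ -28.294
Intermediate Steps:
l(H) = 1/(2*H)
962*l(-17) = 962*((½)/(-17)) = 962*((½)*(-1/17)) = 962*(-1/34) = -481/17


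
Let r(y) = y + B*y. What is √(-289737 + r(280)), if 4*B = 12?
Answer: I*√288617 ≈ 537.23*I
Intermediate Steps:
B = 3 (B = (¼)*12 = 3)
r(y) = 4*y (r(y) = y + 3*y = 4*y)
√(-289737 + r(280)) = √(-289737 + 4*280) = √(-289737 + 1120) = √(-288617) = I*√288617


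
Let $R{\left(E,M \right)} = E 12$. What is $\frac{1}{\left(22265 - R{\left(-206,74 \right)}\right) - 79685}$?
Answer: $- \frac{1}{54948} \approx -1.8199 \cdot 10^{-5}$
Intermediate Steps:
$R{\left(E,M \right)} = 12 E$
$\frac{1}{\left(22265 - R{\left(-206,74 \right)}\right) - 79685} = \frac{1}{\left(22265 - 12 \left(-206\right)\right) - 79685} = \frac{1}{\left(22265 - -2472\right) - 79685} = \frac{1}{\left(22265 + 2472\right) - 79685} = \frac{1}{24737 - 79685} = \frac{1}{-54948} = - \frac{1}{54948}$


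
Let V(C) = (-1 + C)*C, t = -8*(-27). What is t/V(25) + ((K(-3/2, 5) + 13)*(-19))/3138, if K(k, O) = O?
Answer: 3282/13075 ≈ 0.25101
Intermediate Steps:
t = 216
V(C) = C*(-1 + C)
t/V(25) + ((K(-3/2, 5) + 13)*(-19))/3138 = 216/((25*(-1 + 25))) + ((5 + 13)*(-19))/3138 = 216/((25*24)) + (18*(-19))*(1/3138) = 216/600 - 342*1/3138 = 216*(1/600) - 57/523 = 9/25 - 57/523 = 3282/13075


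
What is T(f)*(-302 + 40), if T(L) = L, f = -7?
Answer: 1834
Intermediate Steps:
T(f)*(-302 + 40) = -7*(-302 + 40) = -7*(-262) = 1834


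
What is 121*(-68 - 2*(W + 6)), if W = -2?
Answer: -9196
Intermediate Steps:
121*(-68 - 2*(W + 6)) = 121*(-68 - 2*(-2 + 6)) = 121*(-68 - 2*4) = 121*(-68 - 8) = 121*(-76) = -9196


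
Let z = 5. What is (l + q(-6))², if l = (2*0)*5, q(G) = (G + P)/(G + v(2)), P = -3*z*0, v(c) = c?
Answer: 9/4 ≈ 2.2500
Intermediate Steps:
P = 0 (P = -3*5*0 = -15*0 = 0)
q(G) = G/(2 + G) (q(G) = (G + 0)/(G + 2) = G/(2 + G))
l = 0 (l = 0*5 = 0)
(l + q(-6))² = (0 - 6/(2 - 6))² = (0 - 6/(-4))² = (0 - 6*(-¼))² = (0 + 3/2)² = (3/2)² = 9/4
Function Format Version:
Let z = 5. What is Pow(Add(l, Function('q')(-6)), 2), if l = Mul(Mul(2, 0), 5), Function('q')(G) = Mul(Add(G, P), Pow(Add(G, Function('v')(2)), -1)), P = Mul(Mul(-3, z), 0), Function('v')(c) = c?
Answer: Rational(9, 4) ≈ 2.2500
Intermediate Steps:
P = 0 (P = Mul(Mul(-3, 5), 0) = Mul(-15, 0) = 0)
Function('q')(G) = Mul(G, Pow(Add(2, G), -1)) (Function('q')(G) = Mul(Add(G, 0), Pow(Add(G, 2), -1)) = Mul(G, Pow(Add(2, G), -1)))
l = 0 (l = Mul(0, 5) = 0)
Pow(Add(l, Function('q')(-6)), 2) = Pow(Add(0, Mul(-6, Pow(Add(2, -6), -1))), 2) = Pow(Add(0, Mul(-6, Pow(-4, -1))), 2) = Pow(Add(0, Mul(-6, Rational(-1, 4))), 2) = Pow(Add(0, Rational(3, 2)), 2) = Pow(Rational(3, 2), 2) = Rational(9, 4)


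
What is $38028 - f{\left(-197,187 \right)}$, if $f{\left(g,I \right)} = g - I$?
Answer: $38412$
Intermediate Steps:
$38028 - f{\left(-197,187 \right)} = 38028 - \left(-197 - 187\right) = 38028 - -384 = 38028 + 384 = 38412$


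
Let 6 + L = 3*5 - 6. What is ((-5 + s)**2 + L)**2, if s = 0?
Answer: 784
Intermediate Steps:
L = 3 (L = -6 + (3*5 - 6) = -6 + (15 - 6) = -6 + 9 = 3)
((-5 + s)**2 + L)**2 = ((-5 + 0)**2 + 3)**2 = ((-5)**2 + 3)**2 = (25 + 3)**2 = 28**2 = 784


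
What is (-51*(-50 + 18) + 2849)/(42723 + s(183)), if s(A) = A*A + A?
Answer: 4481/76395 ≈ 0.058656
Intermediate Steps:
s(A) = A + A² (s(A) = A² + A = A + A²)
(-51*(-50 + 18) + 2849)/(42723 + s(183)) = (-51*(-50 + 18) + 2849)/(42723 + 183*(1 + 183)) = (-51*(-32) + 2849)/(42723 + 183*184) = (1632 + 2849)/(42723 + 33672) = 4481/76395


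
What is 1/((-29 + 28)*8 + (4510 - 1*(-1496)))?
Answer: 1/5998 ≈ 0.00016672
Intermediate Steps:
1/((-29 + 28)*8 + (4510 - 1*(-1496))) = 1/(-1*8 + (4510 + 1496)) = 1/(-8 + 6006) = 1/5998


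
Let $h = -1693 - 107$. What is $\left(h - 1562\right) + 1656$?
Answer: $-1706$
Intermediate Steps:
$h = -1800$ ($h = -1693 - 107 = -1800$)
$\left(h - 1562\right) + 1656 = \left(-1800 - 1562\right) + 1656 = -3362 + 1656 = -1706$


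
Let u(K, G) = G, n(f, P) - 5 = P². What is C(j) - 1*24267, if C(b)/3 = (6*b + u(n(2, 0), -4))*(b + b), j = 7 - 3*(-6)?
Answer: -2367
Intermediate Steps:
n(f, P) = 5 + P²
j = 25 (j = 7 + 18 = 25)
C(b) = 6*b*(-4 + 6*b) (C(b) = 3*((6*b - 4)*(b + b)) = 3*((-4 + 6*b)*(2*b)) = 3*(2*b*(-4 + 6*b)) = 6*b*(-4 + 6*b))
C(j) - 1*24267 = 12*25*(-2 + 3*25) - 1*24267 = 12*25*(-2 + 75) - 24267 = 12*25*73 - 24267 = 21900 - 24267 = -2367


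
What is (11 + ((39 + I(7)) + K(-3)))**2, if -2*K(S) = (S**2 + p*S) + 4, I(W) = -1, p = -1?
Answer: 1681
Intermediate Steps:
K(S) = -2 + S/2 - S**2/2 (K(S) = -((S**2 - S) + 4)/2 = -(4 + S**2 - S)/2 = -2 + S/2 - S**2/2)
(11 + ((39 + I(7)) + K(-3)))**2 = (11 + ((39 - 1) + (-2 + (1/2)*(-3) - 1/2*(-3)**2)))**2 = (11 + (38 + (-2 - 3/2 - 1/2*9)))**2 = (11 + (38 + (-2 - 3/2 - 9/2)))**2 = (11 + (38 - 8))**2 = (11 + 30)**2 = 41**2 = 1681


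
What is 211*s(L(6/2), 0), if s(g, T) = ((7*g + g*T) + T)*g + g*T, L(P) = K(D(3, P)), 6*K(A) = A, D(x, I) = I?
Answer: 1477/4 ≈ 369.25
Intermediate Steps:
K(A) = A/6
L(P) = P/6
s(g, T) = T*g + g*(T + 7*g + T*g) (s(g, T) = ((7*g + T*g) + T)*g + T*g = (T + 7*g + T*g)*g + T*g = g*(T + 7*g + T*g) + T*g = T*g + g*(T + 7*g + T*g))
211*s(L(6/2), 0) = 211*(((6/2)/6)*(2*0 + 7*((6/2)/6) + 0*((6/2)/6))) = 211*(((6*(1/2))/6)*(0 + 7*((6*(1/2))/6) + 0*((6*(1/2))/6))) = 211*(((1/6)*3)*(0 + 7*((1/6)*3) + 0*((1/6)*3))) = 211*((0 + 7*(1/2) + 0*(1/2))/2) = 211*((0 + 7/2 + 0)/2) = 211*((1/2)*(7/2)) = 211*(7/4) = 1477/4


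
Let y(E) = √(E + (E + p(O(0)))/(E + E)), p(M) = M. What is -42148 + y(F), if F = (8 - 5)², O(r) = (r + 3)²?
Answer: -42148 + √10 ≈ -42145.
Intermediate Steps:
O(r) = (3 + r)²
F = 9 (F = 3² = 9)
y(E) = √(E + (9 + E)/(2*E)) (y(E) = √(E + (E + (3 + 0)²)/(E + E)) = √(E + (E + 3²)/((2*E))) = √(E + (E + 9)*(1/(2*E))) = √(E + (9 + E)*(1/(2*E))) = √(E + (9 + E)/(2*E)))
-42148 + y(F) = -42148 + √(2 + 4*9 + 18/9)/2 = -42148 + √(2 + 36 + 18*(⅑))/2 = -42148 + √(2 + 36 + 2)/2 = -42148 + √40/2 = -42148 + (2*√10)/2 = -42148 + √10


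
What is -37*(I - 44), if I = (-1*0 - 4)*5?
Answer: 2368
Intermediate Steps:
I = -20 (I = (0 - 4)*5 = -4*5 = -20)
-37*(I - 44) = -37*(-20 - 44) = -37*(-64) = 2368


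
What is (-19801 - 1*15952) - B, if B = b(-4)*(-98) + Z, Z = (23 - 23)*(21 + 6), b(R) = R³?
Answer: -42025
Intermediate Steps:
Z = 0 (Z = 0*27 = 0)
B = 6272 (B = (-4)³*(-98) + 0 = -64*(-98) + 0 = 6272 + 0 = 6272)
(-19801 - 1*15952) - B = (-19801 - 1*15952) - 1*6272 = (-19801 - 15952) - 6272 = -35753 - 6272 = -42025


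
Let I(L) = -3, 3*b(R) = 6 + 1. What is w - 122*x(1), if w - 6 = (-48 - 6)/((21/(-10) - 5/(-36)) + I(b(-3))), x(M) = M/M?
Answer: -93868/893 ≈ -105.12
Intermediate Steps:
b(R) = 7/3 (b(R) = (6 + 1)/3 = (1/3)*7 = 7/3)
x(M) = 1
w = 15078/893 (w = 6 + (-48 - 6)/((21/(-10) - 5/(-36)) - 3) = 6 - 54/((21*(-1/10) - 5*(-1/36)) - 3) = 6 - 54/((-21/10 + 5/36) - 3) = 6 - 54/(-353/180 - 3) = 6 - 54/(-893/180) = 6 - 54*(-180/893) = 6 + 9720/893 = 15078/893 ≈ 16.885)
w - 122*x(1) = 15078/893 - 122*1 = 15078/893 - 122 = -93868/893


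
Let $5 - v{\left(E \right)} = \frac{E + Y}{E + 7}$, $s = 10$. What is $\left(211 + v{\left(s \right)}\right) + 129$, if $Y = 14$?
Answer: $\frac{5841}{17} \approx 343.59$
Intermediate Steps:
$v{\left(E \right)} = 5 - \frac{14 + E}{7 + E}$ ($v{\left(E \right)} = 5 - \frac{E + 14}{E + 7} = 5 - \frac{14 + E}{7 + E}$)
$\left(211 + v{\left(s \right)}\right) + 129 = \left(211 + \frac{21 + 4 \cdot 10}{7 + 10}\right) + 129 = \left(211 + \frac{21 + 40}{17}\right) + 129 = \left(211 + \frac{1}{17} \cdot 61\right) + 129 = \left(211 + \frac{61}{17}\right) + 129 = \frac{3648}{17} + 129 = \frac{5841}{17}$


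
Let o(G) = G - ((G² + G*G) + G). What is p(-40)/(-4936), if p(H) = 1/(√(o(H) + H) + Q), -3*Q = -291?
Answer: I/(4936*(-97*I + 18*√10)) ≈ -1.5536e-6 + 9.1168e-7*I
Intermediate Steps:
Q = 97 (Q = -⅓*(-291) = 97)
o(G) = -2*G² (o(G) = G - ((G² + G²) + G) = G - (2*G² + G) = G - (G + 2*G²) = G + (-G - 2*G²) = -2*G²)
p(H) = 1/(97 + √(H - 2*H²)) (p(H) = 1/(√(-2*H² + H) + 97) = 1/(√(H - 2*H²) + 97) = 1/(97 + √(H - 2*H²)))
p(-40)/(-4936) = 1/((97 + √(-40*(1 - 2*(-40))))*(-4936)) = -1/4936/(97 + √(-40*(1 + 80))) = -1/4936/(97 + √(-40*81)) = -1/4936/(97 + √(-3240)) = -1/4936/(97 + 18*I*√10) = -1/(4936*(97 + 18*I*√10))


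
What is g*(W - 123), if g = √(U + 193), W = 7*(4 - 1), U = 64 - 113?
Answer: -1224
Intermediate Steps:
U = -49
W = 21 (W = 7*3 = 21)
g = 12 (g = √(-49 + 193) = √144 = 12)
g*(W - 123) = 12*(21 - 123) = 12*(-102) = -1224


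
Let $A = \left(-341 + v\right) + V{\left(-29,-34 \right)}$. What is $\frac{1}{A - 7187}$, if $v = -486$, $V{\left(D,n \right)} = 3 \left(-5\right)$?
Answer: $- \frac{1}{8029} \approx -0.00012455$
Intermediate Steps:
$V{\left(D,n \right)} = -15$
$A = -842$ ($A = \left(-341 - 486\right) - 15 = -827 - 15 = -842$)
$\frac{1}{A - 7187} = \frac{1}{-842 - 7187} = \frac{1}{-8029} = - \frac{1}{8029}$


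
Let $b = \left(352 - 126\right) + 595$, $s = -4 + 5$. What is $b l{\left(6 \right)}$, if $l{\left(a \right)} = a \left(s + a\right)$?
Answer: $34482$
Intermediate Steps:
$s = 1$
$l{\left(a \right)} = a \left(1 + a\right)$
$b = 821$ ($b = 226 + 595 = 821$)
$b l{\left(6 \right)} = 821 \cdot 6 \left(1 + 6\right) = 821 \cdot 6 \cdot 7 = 821 \cdot 42 = 34482$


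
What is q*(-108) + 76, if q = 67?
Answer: -7160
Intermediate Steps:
q*(-108) + 76 = 67*(-108) + 76 = -7236 + 76 = -7160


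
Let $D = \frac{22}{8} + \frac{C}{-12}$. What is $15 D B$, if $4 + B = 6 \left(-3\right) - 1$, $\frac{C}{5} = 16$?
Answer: $\frac{5405}{4} \approx 1351.3$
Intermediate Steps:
$C = 80$ ($C = 5 \cdot 16 = 80$)
$B = -23$ ($B = -4 + \left(6 \left(-3\right) - 1\right) = -4 - 19 = -23$)
$D = - \frac{47}{12}$ ($D = \frac{22}{8} + \frac{80}{-12} = 22 \cdot \frac{1}{8} + 80 \left(- \frac{1}{12}\right) = \frac{11}{4} - \frac{20}{3} = - \frac{47}{12} \approx -3.9167$)
$15 D B = 15 \left(- \frac{47}{12}\right) \left(-23\right) = \left(- \frac{235}{4}\right) \left(-23\right) = \frac{5405}{4}$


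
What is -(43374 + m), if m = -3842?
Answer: -39532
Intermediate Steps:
-(43374 + m) = -(43374 - 3842) = -1*39532 = -39532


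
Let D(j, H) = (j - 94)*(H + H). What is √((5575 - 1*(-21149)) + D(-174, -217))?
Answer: 2*√35759 ≈ 378.20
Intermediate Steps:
D(j, H) = 2*H*(-94 + j) (D(j, H) = (-94 + j)*(2*H) = 2*H*(-94 + j))
√((5575 - 1*(-21149)) + D(-174, -217)) = √((5575 - 1*(-21149)) + 2*(-217)*(-94 - 174)) = √((5575 + 21149) + 2*(-217)*(-268)) = √(26724 + 116312) = √143036 = 2*√35759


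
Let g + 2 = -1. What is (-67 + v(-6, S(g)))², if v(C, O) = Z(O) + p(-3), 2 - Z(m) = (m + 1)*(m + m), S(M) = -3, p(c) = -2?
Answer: 6241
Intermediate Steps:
g = -3 (g = -2 - 1 = -3)
Z(m) = 2 - 2*m*(1 + m) (Z(m) = 2 - (m + 1)*(m + m) = 2 - (1 + m)*2*m = 2 - 2*m*(1 + m))
v(C, O) = -2*O - 2*O² (v(C, O) = (2 - 2*O - 2*O²) - 2 = -2*O - 2*O²)
(-67 + v(-6, S(g)))² = (-67 + 2*(-3)*(-1 - 1*(-3)))² = (-67 + 2*(-3)*(-1 + 3))² = (-67 + 2*(-3)*2)² = (-67 - 12)² = (-79)² = 6241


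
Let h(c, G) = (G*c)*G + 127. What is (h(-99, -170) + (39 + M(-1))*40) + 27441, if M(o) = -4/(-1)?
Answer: -2831812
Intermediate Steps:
M(o) = 4 (M(o) = -4*(-1) = 4)
h(c, G) = 127 + c*G² (h(c, G) = c*G² + 127 = 127 + c*G²)
(h(-99, -170) + (39 + M(-1))*40) + 27441 = ((127 - 99*(-170)²) + (39 + 4)*40) + 27441 = ((127 - 99*28900) + 43*40) + 27441 = ((127 - 2861100) + 1720) + 27441 = (-2860973 + 1720) + 27441 = -2859253 + 27441 = -2831812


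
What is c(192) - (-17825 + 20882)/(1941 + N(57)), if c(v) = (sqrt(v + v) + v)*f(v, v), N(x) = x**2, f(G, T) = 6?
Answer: 1991941/1730 + 48*sqrt(6) ≈ 1269.0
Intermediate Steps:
c(v) = 6*v + 6*sqrt(2)*sqrt(v) (c(v) = (sqrt(v + v) + v)*6 = (sqrt(2*v) + v)*6 = (sqrt(2)*sqrt(v) + v)*6 = (v + sqrt(2)*sqrt(v))*6 = 6*v + 6*sqrt(2)*sqrt(v))
c(192) - (-17825 + 20882)/(1941 + N(57)) = (6*192 + 6*sqrt(2)*sqrt(192)) - (-17825 + 20882)/(1941 + 57**2) = (1152 + 6*sqrt(2)*(8*sqrt(3))) - 3057/(1941 + 3249) = (1152 + 48*sqrt(6)) - 3057/5190 = (1152 + 48*sqrt(6)) - 1*1019/1730 = (1152 + 48*sqrt(6)) - 1019/1730 = 1991941/1730 + 48*sqrt(6)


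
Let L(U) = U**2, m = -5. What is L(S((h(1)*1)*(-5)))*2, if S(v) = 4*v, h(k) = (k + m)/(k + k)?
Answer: 3200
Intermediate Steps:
h(k) = (-5 + k)/(2*k) (h(k) = (k - 5)/(k + k) = (-5 + k)/((2*k)) = (-5 + k)*(1/(2*k)) = (-5 + k)/(2*k))
L(S((h(1)*1)*(-5)))*2 = (4*((((1/2)*(-5 + 1)/1)*1)*(-5)))**2*2 = (4*((((1/2)*1*(-4))*1)*(-5)))**2*2 = (4*(-2*1*(-5)))**2*2 = (4*(-2*(-5)))**2*2 = (4*10)**2*2 = 40**2*2 = 1600*2 = 3200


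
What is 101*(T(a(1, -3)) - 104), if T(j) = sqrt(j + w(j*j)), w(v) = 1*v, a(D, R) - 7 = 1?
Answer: -10504 + 606*sqrt(2) ≈ -9647.0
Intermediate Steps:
a(D, R) = 8 (a(D, R) = 7 + 1 = 8)
w(v) = v
T(j) = sqrt(j + j**2) (T(j) = sqrt(j + j*j) = sqrt(j + j**2))
101*(T(a(1, -3)) - 104) = 101*(sqrt(8*(1 + 8)) - 104) = 101*(sqrt(8*9) - 104) = 101*(sqrt(72) - 104) = 101*(6*sqrt(2) - 104) = 101*(-104 + 6*sqrt(2)) = -10504 + 606*sqrt(2)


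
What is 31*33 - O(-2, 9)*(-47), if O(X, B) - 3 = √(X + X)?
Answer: 1164 + 94*I ≈ 1164.0 + 94.0*I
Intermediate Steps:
O(X, B) = 3 + √2*√X (O(X, B) = 3 + √(X + X) = 3 + √(2*X) = 3 + √2*√X)
31*33 - O(-2, 9)*(-47) = 31*33 - (3 + √2*√(-2))*(-47) = 1023 - (3 + √2*(I*√2))*(-47) = 1023 - (3 + 2*I)*(-47) = 1023 - (-141 - 94*I) = 1023 + (141 + 94*I) = 1164 + 94*I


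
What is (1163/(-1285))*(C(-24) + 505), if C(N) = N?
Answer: -559403/1285 ≈ -435.33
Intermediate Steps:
(1163/(-1285))*(C(-24) + 505) = (1163/(-1285))*(-24 + 505) = (1163*(-1/1285))*481 = -1163/1285*481 = -559403/1285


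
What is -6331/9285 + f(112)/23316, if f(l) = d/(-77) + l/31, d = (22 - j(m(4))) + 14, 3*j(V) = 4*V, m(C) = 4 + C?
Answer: -88070217908/129189846555 ≈ -0.68171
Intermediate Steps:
j(V) = 4*V/3 (j(V) = (4*V)/3 = 4*V/3)
d = 76/3 (d = (22 - 4*(4 + 4)/3) + 14 = (22 - 4*8/3) + 14 = (22 - 1*32/3) + 14 = (22 - 32/3) + 14 = 34/3 + 14 = 76/3 ≈ 25.333)
f(l) = -76/231 + l/31 (f(l) = (76/3)/(-77) + l/31 = (76/3)*(-1/77) + l*(1/31) = -76/231 + l/31)
-6331/9285 + f(112)/23316 = -6331/9285 + (-76/231 + (1/31)*112)/23316 = -6331*1/9285 + (-76/231 + 112/31)*(1/23316) = -6331/9285 + (23516/7161)*(1/23316) = -6331/9285 + 5879/41741469 = -88070217908/129189846555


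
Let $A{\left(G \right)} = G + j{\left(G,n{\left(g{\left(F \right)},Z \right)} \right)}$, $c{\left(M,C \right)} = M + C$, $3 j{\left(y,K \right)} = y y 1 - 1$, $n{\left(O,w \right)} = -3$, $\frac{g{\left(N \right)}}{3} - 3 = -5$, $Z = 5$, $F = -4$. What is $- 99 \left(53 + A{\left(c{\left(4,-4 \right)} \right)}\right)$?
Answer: $-5214$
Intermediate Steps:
$g{\left(N \right)} = -6$ ($g{\left(N \right)} = 9 + 3 \left(-5\right) = 9 - 15 = -6$)
$j{\left(y,K \right)} = - \frac{1}{3} + \frac{y^{2}}{3}$ ($j{\left(y,K \right)} = \frac{y y 1 - 1}{3} = \frac{y^{2} \cdot 1 - 1}{3} = \frac{y^{2} - 1}{3} = \frac{-1 + y^{2}}{3} = - \frac{1}{3} + \frac{y^{2}}{3}$)
$c{\left(M,C \right)} = C + M$
$A{\left(G \right)} = - \frac{1}{3} + G + \frac{G^{2}}{3}$ ($A{\left(G \right)} = G + \left(- \frac{1}{3} + \frac{G^{2}}{3}\right) = - \frac{1}{3} + G + \frac{G^{2}}{3}$)
$- 99 \left(53 + A{\left(c{\left(4,-4 \right)} \right)}\right) = - 99 \left(53 + \left(- \frac{1}{3} + \left(-4 + 4\right) + \frac{\left(-4 + 4\right)^{2}}{3}\right)\right) = - 99 \left(53 + \left(- \frac{1}{3} + 0 + \frac{0^{2}}{3}\right)\right) = - 99 \left(53 + \left(- \frac{1}{3} + 0 + \frac{1}{3} \cdot 0\right)\right) = - 99 \left(53 + \left(- \frac{1}{3} + 0 + 0\right)\right) = - 99 \left(53 - \frac{1}{3}\right) = \left(-99\right) \frac{158}{3} = -5214$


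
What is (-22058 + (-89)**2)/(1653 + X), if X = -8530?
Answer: 14137/6877 ≈ 2.0557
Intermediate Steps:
(-22058 + (-89)**2)/(1653 + X) = (-22058 + (-89)**2)/(1653 - 8530) = (-22058 + 7921)/(-6877) = -14137*(-1/6877) = 14137/6877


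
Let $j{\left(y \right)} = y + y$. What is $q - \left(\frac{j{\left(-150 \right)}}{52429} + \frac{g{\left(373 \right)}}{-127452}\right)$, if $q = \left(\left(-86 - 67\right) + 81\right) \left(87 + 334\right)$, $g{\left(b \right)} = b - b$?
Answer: $- \frac{1589227548}{52429} \approx -30312.0$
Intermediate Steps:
$g{\left(b \right)} = 0$
$j{\left(y \right)} = 2 y$
$q = -30312$ ($q = \left(-153 + 81\right) 421 = \left(-72\right) 421 = -30312$)
$q - \left(\frac{j{\left(-150 \right)}}{52429} + \frac{g{\left(373 \right)}}{-127452}\right) = -30312 - \left(\frac{2 \left(-150\right)}{52429} + \frac{0}{-127452}\right) = -30312 - \left(\left(-300\right) \frac{1}{52429} + 0 \left(- \frac{1}{127452}\right)\right) = -30312 - \left(- \frac{300}{52429} + 0\right) = -30312 - - \frac{300}{52429} = -30312 + \frac{300}{52429} = - \frac{1589227548}{52429}$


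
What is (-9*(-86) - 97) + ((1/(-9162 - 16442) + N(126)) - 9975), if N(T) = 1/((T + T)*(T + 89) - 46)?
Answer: -6443732219729/693023468 ≈ -9298.0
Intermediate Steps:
N(T) = 1/(-46 + 2*T*(89 + T)) (N(T) = 1/((2*T)*(89 + T) - 46) = 1/(2*T*(89 + T) - 46) = 1/(-46 + 2*T*(89 + T)))
(-9*(-86) - 97) + ((1/(-9162 - 16442) + N(126)) - 9975) = (-9*(-86) - 97) + ((1/(-9162 - 16442) + 1/(2*(-23 + 126**2 + 89*126))) - 9975) = (774 - 97) + ((1/(-25604) + 1/(2*(-23 + 15876 + 11214))) - 9975) = 677 + ((-1/25604 + (1/2)/27067) - 9975) = 677 + ((-1/25604 + (1/2)*(1/27067)) - 9975) = 677 + ((-1/25604 + 1/54134) - 9975) = 677 + (-14265/693023468 - 9975) = 677 - 6912909107565/693023468 = -6443732219729/693023468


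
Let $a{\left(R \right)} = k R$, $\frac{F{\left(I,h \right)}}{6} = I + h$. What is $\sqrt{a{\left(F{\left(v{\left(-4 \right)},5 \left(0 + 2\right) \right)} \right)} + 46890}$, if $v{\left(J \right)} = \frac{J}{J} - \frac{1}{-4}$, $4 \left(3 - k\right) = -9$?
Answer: $\frac{3 \sqrt{83990}}{4} \approx 217.36$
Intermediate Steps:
$k = \frac{21}{4}$ ($k = 3 - - \frac{9}{4} = 3 + \frac{9}{4} = \frac{21}{4} \approx 5.25$)
$v{\left(J \right)} = \frac{5}{4}$ ($v{\left(J \right)} = 1 - - \frac{1}{4} = 1 + \frac{1}{4} = \frac{5}{4}$)
$F{\left(I,h \right)} = 6 I + 6 h$ ($F{\left(I,h \right)} = 6 \left(I + h\right) = 6 I + 6 h$)
$a{\left(R \right)} = \frac{21 R}{4}$
$\sqrt{a{\left(F{\left(v{\left(-4 \right)},5 \left(0 + 2\right) \right)} \right)} + 46890} = \sqrt{\frac{21 \left(6 \cdot \frac{5}{4} + 6 \cdot 5 \left(0 + 2\right)\right)}{4} + 46890} = \sqrt{\frac{21 \left(\frac{15}{2} + 6 \cdot 5 \cdot 2\right)}{4} + 46890} = \sqrt{\frac{21 \left(\frac{15}{2} + 6 \cdot 10\right)}{4} + 46890} = \sqrt{\frac{21 \left(\frac{15}{2} + 60\right)}{4} + 46890} = \sqrt{\frac{21}{4} \cdot \frac{135}{2} + 46890} = \sqrt{\frac{2835}{8} + 46890} = \sqrt{\frac{377955}{8}} = \frac{3 \sqrt{83990}}{4}$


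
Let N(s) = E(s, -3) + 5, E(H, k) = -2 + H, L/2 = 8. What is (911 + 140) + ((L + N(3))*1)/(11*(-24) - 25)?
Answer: 303717/289 ≈ 1050.9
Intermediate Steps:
L = 16 (L = 2*8 = 16)
N(s) = 3 + s (N(s) = (-2 + s) + 5 = 3 + s)
(911 + 140) + ((L + N(3))*1)/(11*(-24) - 25) = (911 + 140) + ((16 + (3 + 3))*1)/(11*(-24) - 25) = 1051 + ((16 + 6)*1)/(-264 - 25) = 1051 + (22*1)/(-289) = 1051 + 22*(-1/289) = 1051 - 22/289 = 303717/289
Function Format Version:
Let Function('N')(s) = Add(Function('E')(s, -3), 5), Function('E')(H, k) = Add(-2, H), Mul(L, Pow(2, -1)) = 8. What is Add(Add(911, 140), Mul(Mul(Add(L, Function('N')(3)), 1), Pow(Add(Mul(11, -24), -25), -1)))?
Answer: Rational(303717, 289) ≈ 1050.9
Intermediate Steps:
L = 16 (L = Mul(2, 8) = 16)
Function('N')(s) = Add(3, s) (Function('N')(s) = Add(Add(-2, s), 5) = Add(3, s))
Add(Add(911, 140), Mul(Mul(Add(L, Function('N')(3)), 1), Pow(Add(Mul(11, -24), -25), -1))) = Add(Add(911, 140), Mul(Mul(Add(16, Add(3, 3)), 1), Pow(Add(Mul(11, -24), -25), -1))) = Add(1051, Mul(Mul(Add(16, 6), 1), Pow(Add(-264, -25), -1))) = Add(1051, Mul(Mul(22, 1), Pow(-289, -1))) = Add(1051, Mul(22, Rational(-1, 289))) = Add(1051, Rational(-22, 289)) = Rational(303717, 289)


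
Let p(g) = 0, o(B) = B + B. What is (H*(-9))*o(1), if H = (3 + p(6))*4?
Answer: -216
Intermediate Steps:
o(B) = 2*B
H = 12 (H = (3 + 0)*4 = 3*4 = 12)
(H*(-9))*o(1) = (12*(-9))*(2*1) = -108*2 = -216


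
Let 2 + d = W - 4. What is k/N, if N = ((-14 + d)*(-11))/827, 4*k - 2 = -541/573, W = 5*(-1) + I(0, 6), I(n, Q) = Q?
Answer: 45485/43548 ≈ 1.0445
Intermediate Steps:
W = 1 (W = 5*(-1) + 6 = -5 + 6 = 1)
k = 605/2292 (k = 1/2 + (-541/573)/4 = 1/2 + (-541*1/573)/4 = 1/2 + (1/4)*(-541/573) = 1/2 - 541/2292 = 605/2292 ≈ 0.26396)
d = -5 (d = -2 + (1 - 4) = -2 - 3 = -5)
N = 209/827 (N = ((-14 - 5)*(-11))/827 = -19*(-11)*(1/827) = 209*(1/827) = 209/827 ≈ 0.25272)
k/N = 605/(2292*(209/827)) = (605/2292)*(827/209) = 45485/43548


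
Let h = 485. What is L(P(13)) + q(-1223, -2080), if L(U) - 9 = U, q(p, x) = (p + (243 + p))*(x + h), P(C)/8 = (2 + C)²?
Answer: 3515594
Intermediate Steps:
P(C) = 8*(2 + C)²
q(p, x) = (243 + 2*p)*(485 + x) (q(p, x) = (p + (243 + p))*(x + 485) = (243 + 2*p)*(485 + x))
L(U) = 9 + U
L(P(13)) + q(-1223, -2080) = (9 + 8*(2 + 13)²) + (117855 + 243*(-2080) + 970*(-1223) + 2*(-1223)*(-2080)) = (9 + 8*15²) + (117855 - 505440 - 1186310 + 5087680) = (9 + 8*225) + 3513785 = (9 + 1800) + 3513785 = 1809 + 3513785 = 3515594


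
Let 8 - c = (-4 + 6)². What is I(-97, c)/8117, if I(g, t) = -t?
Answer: -4/8117 ≈ -0.00049279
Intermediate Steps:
c = 4 (c = 8 - (-4 + 6)² = 8 - 1*2² = 8 - 1*4 = 8 - 4 = 4)
I(-97, c)/8117 = -1*4/8117 = -4*1/8117 = -4/8117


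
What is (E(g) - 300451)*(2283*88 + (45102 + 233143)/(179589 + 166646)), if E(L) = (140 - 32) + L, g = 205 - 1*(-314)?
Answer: -4171167959431088/69247 ≈ -6.0236e+10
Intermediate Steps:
g = 519 (g = 205 + 314 = 519)
E(L) = 108 + L
(E(g) - 300451)*(2283*88 + (45102 + 233143)/(179589 + 166646)) = ((108 + 519) - 300451)*(2283*88 + (45102 + 233143)/(179589 + 166646)) = (627 - 300451)*(200904 + 278245/346235) = -299824*(200904 + 278245*(1/346235)) = -299824*(200904 + 55649/69247) = -299824*13912054937/69247 = -4171167959431088/69247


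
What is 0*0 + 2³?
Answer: 8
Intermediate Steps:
0*0 + 2³ = 0 + 8 = 8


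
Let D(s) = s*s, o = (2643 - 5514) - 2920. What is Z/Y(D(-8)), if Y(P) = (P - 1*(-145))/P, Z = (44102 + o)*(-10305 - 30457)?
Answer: -99944510848/209 ≈ -4.7820e+8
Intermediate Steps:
o = -5791 (o = -2871 - 2920 = -5791)
D(s) = s**2
Z = -1561632982 (Z = (44102 - 5791)*(-10305 - 30457) = 38311*(-40762) = -1561632982)
Y(P) = (145 + P)/P (Y(P) = (P + 145)/P = (145 + P)/P)
Z/Y(D(-8)) = -1561632982*64/(145 + (-8)**2) = -1561632982*64/(145 + 64) = -1561632982/((1/64)*209) = -1561632982/209/64 = -1561632982*64/209 = -99944510848/209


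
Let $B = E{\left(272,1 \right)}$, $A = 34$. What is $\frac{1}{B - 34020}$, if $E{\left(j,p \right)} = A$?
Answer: $- \frac{1}{33986} \approx -2.9424 \cdot 10^{-5}$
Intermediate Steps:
$E{\left(j,p \right)} = 34$
$B = 34$
$\frac{1}{B - 34020} = \frac{1}{34 - 34020} = \frac{1}{-33986} = - \frac{1}{33986}$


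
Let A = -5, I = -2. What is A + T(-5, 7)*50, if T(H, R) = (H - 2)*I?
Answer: 695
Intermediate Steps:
T(H, R) = 4 - 2*H (T(H, R) = (H - 2)*(-2) = (-2 + H)*(-2) = 4 - 2*H)
A + T(-5, 7)*50 = -5 + (4 - 2*(-5))*50 = -5 + (4 + 10)*50 = -5 + 14*50 = -5 + 700 = 695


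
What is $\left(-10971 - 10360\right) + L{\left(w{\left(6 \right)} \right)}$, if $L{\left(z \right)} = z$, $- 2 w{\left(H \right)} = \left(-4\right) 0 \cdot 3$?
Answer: $-21331$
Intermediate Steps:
$w{\left(H \right)} = 0$ ($w{\left(H \right)} = - \frac{\left(-4\right) 0 \cdot 3}{2} = - \frac{0 \cdot 3}{2} = \left(- \frac{1}{2}\right) 0 = 0$)
$\left(-10971 - 10360\right) + L{\left(w{\left(6 \right)} \right)} = \left(-10971 - 10360\right) + 0 = -21331 + 0 = -21331$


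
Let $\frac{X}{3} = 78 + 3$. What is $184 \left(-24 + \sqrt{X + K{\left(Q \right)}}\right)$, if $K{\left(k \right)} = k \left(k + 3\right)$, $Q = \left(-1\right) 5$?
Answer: $-4416 + 184 \sqrt{253} \approx -1489.3$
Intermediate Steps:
$Q = -5$
$K{\left(k \right)} = k \left(3 + k\right)$
$X = 243$ ($X = 3 \left(78 + 3\right) = 3 \cdot 81 = 243$)
$184 \left(-24 + \sqrt{X + K{\left(Q \right)}}\right) = 184 \left(-24 + \sqrt{243 - 5 \left(3 - 5\right)}\right) = 184 \left(-24 + \sqrt{243 - -10}\right) = 184 \left(-24 + \sqrt{243 + 10}\right) = 184 \left(-24 + \sqrt{253}\right) = -4416 + 184 \sqrt{253}$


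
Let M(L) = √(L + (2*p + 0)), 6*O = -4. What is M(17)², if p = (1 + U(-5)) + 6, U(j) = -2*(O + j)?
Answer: 161/3 ≈ 53.667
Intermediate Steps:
O = -⅔ (O = (⅙)*(-4) = -⅔ ≈ -0.66667)
U(j) = 4/3 - 2*j (U(j) = -2*(-⅔ + j) = 4/3 - 2*j)
p = 55/3 (p = (1 + (4/3 - 2*(-5))) + 6 = (1 + (4/3 + 10)) + 6 = (1 + 34/3) + 6 = 37/3 + 6 = 55/3 ≈ 18.333)
M(L) = √(110/3 + L) (M(L) = √(L + (2*(55/3) + 0)) = √(L + (110/3 + 0)) = √(L + 110/3) = √(110/3 + L))
M(17)² = (√(330 + 9*17)/3)² = (√(330 + 153)/3)² = (√483/3)² = 161/3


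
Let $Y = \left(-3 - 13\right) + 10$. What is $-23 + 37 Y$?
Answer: $-245$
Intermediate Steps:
$Y = -6$ ($Y = -16 + 10 = -6$)
$-23 + 37 Y = -23 + 37 \left(-6\right) = -23 - 222 = -245$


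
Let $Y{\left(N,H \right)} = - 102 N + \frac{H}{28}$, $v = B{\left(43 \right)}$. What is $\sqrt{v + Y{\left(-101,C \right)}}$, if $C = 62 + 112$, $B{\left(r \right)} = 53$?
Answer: $\frac{\sqrt{2030798}}{14} \approx 101.79$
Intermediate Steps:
$v = 53$
$C = 174$
$Y{\left(N,H \right)} = - 102 N + \frac{H}{28}$
$\sqrt{v + Y{\left(-101,C \right)}} = \sqrt{53 + \left(\left(-102\right) \left(-101\right) + \frac{1}{28} \cdot 174\right)} = \sqrt{53 + \left(10302 + \frac{87}{14}\right)} = \sqrt{53 + \frac{144315}{14}} = \sqrt{\frac{145057}{14}} = \frac{\sqrt{2030798}}{14}$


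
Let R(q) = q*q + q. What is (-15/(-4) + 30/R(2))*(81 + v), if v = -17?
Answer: 560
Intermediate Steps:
R(q) = q + q² (R(q) = q² + q = q + q²)
(-15/(-4) + 30/R(2))*(81 + v) = (-15/(-4) + 30/((2*(1 + 2))))*(81 - 17) = (-15*(-¼) + 30/((2*3)))*64 = (15/4 + 30/6)*64 = (15/4 + 30*(⅙))*64 = (15/4 + 5)*64 = (35/4)*64 = 560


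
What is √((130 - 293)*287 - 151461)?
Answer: I*√198242 ≈ 445.24*I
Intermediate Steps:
√((130 - 293)*287 - 151461) = √(-163*287 - 151461) = √(-46781 - 151461) = √(-198242) = I*√198242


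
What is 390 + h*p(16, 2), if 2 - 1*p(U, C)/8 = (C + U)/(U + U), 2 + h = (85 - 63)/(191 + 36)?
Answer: 83562/227 ≈ 368.11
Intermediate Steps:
h = -432/227 (h = -2 + (85 - 63)/(191 + 36) = -2 + 22/227 = -432/227 ≈ -1.9031)
p(U, C) = 16 - 4*(C + U)/U (p(U, C) = 16 - 8*(C + U)/(U + U) = 16 - 8*(C + U)/(2*U) = 16 - 8*(C + U)*1/(2*U) = 16 - 4*(C + U)/U)
390 + h*p(16, 2) = 390 - 432*(12 - 4*2/16)/227 = 390 - 432*(12 - 4*2*1/16)/227 = 390 - 432*(12 - 1/2)/227 = 390 - 432/227*23/2 = 390 - 4968/227 = 83562/227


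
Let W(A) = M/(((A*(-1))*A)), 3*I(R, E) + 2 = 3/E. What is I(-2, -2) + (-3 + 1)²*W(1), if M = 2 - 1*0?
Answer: -55/6 ≈ -9.1667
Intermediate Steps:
I(R, E) = -⅔ + 1/E (I(R, E) = -⅔ + (3/E)/3 = -⅔ + 1/E)
M = 2 (M = 2 + 0 = 2)
W(A) = -2/A² (W(A) = 2/(((A*(-1))*A)) = 2/(((-A)*A)) = 2/((-A²)) = 2*(-1/A²) = -2/A²)
I(-2, -2) + (-3 + 1)²*W(1) = (-⅔ + 1/(-2)) + (-3 + 1)²*(-2/1²) = (-⅔ - ½) + (-2)²*(-2*1) = -7/6 + 4*(-2) = -7/6 - 8 = -55/6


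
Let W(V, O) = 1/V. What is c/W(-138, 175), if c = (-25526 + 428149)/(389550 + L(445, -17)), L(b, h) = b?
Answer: -55561974/389995 ≈ -142.47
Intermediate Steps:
c = 402623/389995 (c = (-25526 + 428149)/(389550 + 445) = 402623/389995 ≈ 1.0324)
c/W(-138, 175) = 402623/(389995*(1/(-138))) = 402623/(389995*(-1/138)) = (402623/389995)*(-138) = -55561974/389995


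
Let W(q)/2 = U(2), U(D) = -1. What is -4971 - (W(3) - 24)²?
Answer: -5647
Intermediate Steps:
W(q) = -2 (W(q) = 2*(-1) = -2)
-4971 - (W(3) - 24)² = -4971 - (-2 - 24)² = -4971 - 1*(-26)² = -4971 - 1*676 = -4971 - 676 = -5647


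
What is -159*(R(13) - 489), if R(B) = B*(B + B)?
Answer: 24009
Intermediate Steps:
R(B) = 2*B² (R(B) = B*(2*B) = 2*B²)
-159*(R(13) - 489) = -159*(2*13² - 489) = -159*(2*169 - 489) = -159*(338 - 489) = -159*(-151) = 24009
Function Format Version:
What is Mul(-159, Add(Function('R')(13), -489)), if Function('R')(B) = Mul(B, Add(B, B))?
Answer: 24009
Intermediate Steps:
Function('R')(B) = Mul(2, Pow(B, 2)) (Function('R')(B) = Mul(B, Mul(2, B)) = Mul(2, Pow(B, 2)))
Mul(-159, Add(Function('R')(13), -489)) = Mul(-159, Add(Mul(2, Pow(13, 2)), -489)) = Mul(-159, Add(Mul(2, 169), -489)) = Mul(-159, Add(338, -489)) = Mul(-159, -151) = 24009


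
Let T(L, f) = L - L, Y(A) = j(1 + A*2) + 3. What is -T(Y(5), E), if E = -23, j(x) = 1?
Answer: 0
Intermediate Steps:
Y(A) = 4 (Y(A) = 1 + 3 = 4)
T(L, f) = 0
-T(Y(5), E) = -1*0 = 0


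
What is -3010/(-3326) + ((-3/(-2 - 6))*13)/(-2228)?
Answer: 26760263/29641312 ≈ 0.90280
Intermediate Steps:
-3010/(-3326) + ((-3/(-2 - 6))*13)/(-2228) = -3010*(-1/3326) + ((-3/(-8))*13)*(-1/2228) = 1505/1663 + (-⅛*(-3)*13)*(-1/2228) = 1505/1663 + ((3/8)*13)*(-1/2228) = 1505/1663 + (39/8)*(-1/2228) = 1505/1663 - 39/17824 = 26760263/29641312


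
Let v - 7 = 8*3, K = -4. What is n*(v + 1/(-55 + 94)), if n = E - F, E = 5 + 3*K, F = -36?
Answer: 35090/39 ≈ 899.74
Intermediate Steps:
v = 31 (v = 7 + 8*3 = 7 + 24 = 31)
E = -7 (E = 5 + 3*(-4) = 5 - 12 = -7)
n = 29 (n = -7 - 1*(-36) = -7 + 36 = 29)
n*(v + 1/(-55 + 94)) = 29*(31 + 1/(-55 + 94)) = 29*(31 + 1/39) = 29*(1210/39) = 35090/39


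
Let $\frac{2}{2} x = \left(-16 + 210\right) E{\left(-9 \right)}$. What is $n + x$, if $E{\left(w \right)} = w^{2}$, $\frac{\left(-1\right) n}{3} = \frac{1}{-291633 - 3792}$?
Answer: $\frac{1547436151}{98475} \approx 15714.0$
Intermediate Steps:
$n = \frac{1}{98475}$ ($n = - \frac{3}{-291633 - 3792} = - \frac{3}{-295425} = \left(-3\right) \left(- \frac{1}{295425}\right) = \frac{1}{98475} \approx 1.0155 \cdot 10^{-5}$)
$x = 15714$ ($x = \left(-16 + 210\right) \left(-9\right)^{2} = 194 \cdot 81 = 15714$)
$n + x = \frac{1}{98475} + 15714 = \frac{1547436151}{98475}$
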